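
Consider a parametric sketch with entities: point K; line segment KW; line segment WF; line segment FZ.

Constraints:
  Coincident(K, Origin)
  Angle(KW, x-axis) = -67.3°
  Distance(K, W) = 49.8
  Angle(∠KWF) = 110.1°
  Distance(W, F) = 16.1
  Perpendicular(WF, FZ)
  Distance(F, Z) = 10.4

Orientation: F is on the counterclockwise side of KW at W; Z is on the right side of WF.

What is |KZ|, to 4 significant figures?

66.12

∠KWF = 110.1°, so WF runs at -67.3° + (180° − 110.1°) = 2.600° from the x-axis; with |WF| = 16.1, F = W + 16.1·(cos 2.600°, sin 2.600°) = (35.30, -45.21). The perpendicularity gives FZ at right angles to WF; with |FZ| = 10.4 on the right of WF, Z = F + 10.4·(0.04536, -0.9990) = (35.77, -55.60). Then |KZ| = |Z − K| = 66.12.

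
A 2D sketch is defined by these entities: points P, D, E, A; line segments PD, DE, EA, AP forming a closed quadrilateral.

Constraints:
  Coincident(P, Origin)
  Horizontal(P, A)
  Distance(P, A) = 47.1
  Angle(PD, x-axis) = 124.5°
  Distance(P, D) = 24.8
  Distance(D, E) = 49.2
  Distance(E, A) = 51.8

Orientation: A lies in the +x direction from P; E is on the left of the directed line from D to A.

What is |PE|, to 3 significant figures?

54.8

Checks: |DE| = 49.20 ✓; |EA| = 51.80 ✓.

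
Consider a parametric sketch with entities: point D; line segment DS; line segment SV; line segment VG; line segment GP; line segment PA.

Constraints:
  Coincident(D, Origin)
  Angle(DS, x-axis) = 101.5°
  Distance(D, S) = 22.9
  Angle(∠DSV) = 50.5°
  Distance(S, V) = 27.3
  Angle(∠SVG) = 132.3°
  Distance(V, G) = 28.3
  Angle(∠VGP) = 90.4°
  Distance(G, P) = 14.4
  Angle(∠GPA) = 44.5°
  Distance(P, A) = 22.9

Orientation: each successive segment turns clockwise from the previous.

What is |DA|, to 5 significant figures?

24.391

∠VGP = 90.4° gives GP at -165.30° from the x-axis; with |GP| = 14.4, P = (12.600, -21.454). ∠GPA = 44.5° gives PA at 59.200° from the x-axis; with |PA| = 22.9, A = (24.326, -1.7834). Then |DA| = |A − D| = 24.391.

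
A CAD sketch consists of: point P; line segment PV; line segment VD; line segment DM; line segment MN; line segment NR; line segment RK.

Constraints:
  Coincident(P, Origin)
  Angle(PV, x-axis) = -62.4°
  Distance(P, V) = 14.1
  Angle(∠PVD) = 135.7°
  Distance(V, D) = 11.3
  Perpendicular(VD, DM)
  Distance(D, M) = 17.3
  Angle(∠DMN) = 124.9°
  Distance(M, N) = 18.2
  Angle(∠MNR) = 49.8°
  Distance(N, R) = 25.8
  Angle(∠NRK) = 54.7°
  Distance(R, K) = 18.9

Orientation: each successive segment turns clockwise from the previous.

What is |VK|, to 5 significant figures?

19.415

∠MNR = 49.8° gives NR at -22.000° from the x-axis; with |NR| = 25.8, R = (4.9518, -10.723). ∠NRK = 54.7° gives RK at -147.30° from the x-axis; with |RK| = 18.9, K = (-10.953, -20.933). Then |VK| = |K − V| = 19.415.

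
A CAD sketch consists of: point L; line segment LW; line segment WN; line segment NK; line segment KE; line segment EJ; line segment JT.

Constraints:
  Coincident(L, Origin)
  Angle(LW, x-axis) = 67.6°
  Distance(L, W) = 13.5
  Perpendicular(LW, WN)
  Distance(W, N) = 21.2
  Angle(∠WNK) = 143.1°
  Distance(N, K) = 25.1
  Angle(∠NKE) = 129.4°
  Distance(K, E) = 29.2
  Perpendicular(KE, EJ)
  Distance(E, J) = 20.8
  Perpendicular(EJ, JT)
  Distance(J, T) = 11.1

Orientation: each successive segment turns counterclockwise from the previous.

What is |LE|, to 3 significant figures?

52.5

L is at the origin; LW runs at 67.6° with length 13.5, so W = (5.14, 12.5). LW is perpendicular to WN, so WN runs at 158°; with |WN| = 21.2, N = (-14.5, 20.6). ∠WNK = 143.1° gives NK at -166° from the x-axis; with |NK| = 25.1, K = (-38.8, 14.3). ∠NKE = 129.4° gives KE at -115° from the x-axis; with |KE| = 29.2, E = (-51.1, -12.2). Then |LE| = |E − L| = 52.5.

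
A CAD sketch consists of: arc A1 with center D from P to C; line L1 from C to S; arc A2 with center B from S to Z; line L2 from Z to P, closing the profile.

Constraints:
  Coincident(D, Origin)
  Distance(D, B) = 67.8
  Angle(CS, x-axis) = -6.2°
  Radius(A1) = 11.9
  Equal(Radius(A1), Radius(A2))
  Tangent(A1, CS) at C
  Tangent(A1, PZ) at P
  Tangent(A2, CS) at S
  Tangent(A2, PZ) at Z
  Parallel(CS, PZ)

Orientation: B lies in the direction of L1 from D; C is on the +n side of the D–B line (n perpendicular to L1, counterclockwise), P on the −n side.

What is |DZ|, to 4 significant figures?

68.84

The slot axis is L1's direction at -6.2°, so u = (cos -6.2°, sin -6.2°) = (0.9942, -0.1080) and n = (−sin -6.2°, cos -6.2°) = (0.1080, 0.9942). D is at the origin and B lies 67.8 along u from D, so B = 67.8·u = (67.40, -7.322). Tangency of A1 to both parallel lines with radius 11.9 puts C and P at D ± 11.9·n: C = (1.285, 11.83), P = (-1.285, -11.83). Equal radii place S and Z the same way about B: S = B + 11.9·n = (68.69, 4.508), Z = B − 11.9·n = (66.12, -19.15). Then |DZ| = |Z − D| = 68.84.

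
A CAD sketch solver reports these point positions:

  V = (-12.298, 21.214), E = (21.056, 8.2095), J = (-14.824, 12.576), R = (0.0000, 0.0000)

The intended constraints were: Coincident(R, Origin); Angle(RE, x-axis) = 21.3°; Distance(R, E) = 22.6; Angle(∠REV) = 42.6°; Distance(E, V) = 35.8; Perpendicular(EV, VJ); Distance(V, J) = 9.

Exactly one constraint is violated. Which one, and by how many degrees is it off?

Perpendicular(EV, VJ) — off by 5.00°.

R = (0.00, 0.00) ✓; RE at 21.30° ✓; |RE| = 22.60 ✓; ∠REV = 42.60° ✓; |EV| = 35.80 ✓; ∠(EV, VJ) = 95.00° ✗; |VJ| = 9.000 ✓.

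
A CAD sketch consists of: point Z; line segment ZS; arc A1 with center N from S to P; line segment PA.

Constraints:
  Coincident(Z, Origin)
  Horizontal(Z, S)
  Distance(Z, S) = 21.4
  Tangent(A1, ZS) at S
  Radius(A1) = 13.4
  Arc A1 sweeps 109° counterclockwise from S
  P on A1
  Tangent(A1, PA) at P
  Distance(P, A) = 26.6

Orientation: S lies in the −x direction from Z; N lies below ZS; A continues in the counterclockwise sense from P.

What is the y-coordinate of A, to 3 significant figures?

-42.9

On A1, S sits at bearing 90° from N; a 109° counterclockwise sweep puts P at bearing 199°, so P = N + 13.4·(cos 199°, sin 199°) = (-34.1, -17.8). The tangent condition forces NP to be normal to PA, so PA runs along (−sin 199°, cos 199°); with |PA| = 26.6, A = (-25.4, -42.9). So A.y = -42.9.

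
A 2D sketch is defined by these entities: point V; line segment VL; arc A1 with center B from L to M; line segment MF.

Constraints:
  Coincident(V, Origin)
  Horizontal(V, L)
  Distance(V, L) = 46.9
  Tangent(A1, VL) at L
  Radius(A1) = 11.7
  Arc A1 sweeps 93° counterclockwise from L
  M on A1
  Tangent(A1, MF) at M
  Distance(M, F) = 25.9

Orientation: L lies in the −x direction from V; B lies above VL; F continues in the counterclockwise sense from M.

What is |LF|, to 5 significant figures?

39.549

V is at the origin; VL is horizontal with |VL| = 46.9 and L on the −x side, so L = (-46.900, 0.0000). Tangency of A1 to VL means the radius BL is perpendicular to VL, so B = L + (0, 11.7) = (-46.900, 11.700). On A1, L sits at bearing -90° from B; a 93° counterclockwise sweep puts M at bearing 3°, so M = B + 11.7·(cos 3°, sin 3°) = (-35.216, 12.312). A1 meets MF tangentially, so BM is at right angles to MF, so MF runs along (−sin 3°, cos 3°); with |MF| = 25.9, F = (-36.572, 38.177). Then |LF| = |F − L| = 39.549.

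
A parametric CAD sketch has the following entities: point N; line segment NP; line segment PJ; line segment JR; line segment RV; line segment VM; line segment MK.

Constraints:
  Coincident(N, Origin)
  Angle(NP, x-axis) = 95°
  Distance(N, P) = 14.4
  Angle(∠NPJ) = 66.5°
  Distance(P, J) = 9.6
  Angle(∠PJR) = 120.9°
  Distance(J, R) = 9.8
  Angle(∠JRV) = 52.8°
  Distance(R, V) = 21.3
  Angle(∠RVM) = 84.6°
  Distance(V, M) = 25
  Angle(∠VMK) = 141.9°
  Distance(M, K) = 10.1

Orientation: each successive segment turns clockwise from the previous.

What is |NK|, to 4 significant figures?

38.14

N is at the origin; NP runs at 95.0° with length 14.4, so P = (-1.255, 14.35). ∠NPJ = 66.5° gives PJ at -18.50° from the x-axis; with |PJ| = 9.6, J = (7.849, 11.30). ∠PJR = 120.9° gives JR at -77.60° from the x-axis; with |JR| = 9.8, R = (9.953, 1.728). ∠JRV = 52.8° gives RV at 155.2° from the x-axis; with |RV| = 21.3, V = (-9.382, 10.66). ∠RVM = 84.6° gives VM at 59.80° from the x-axis; with |VM| = 25.0, M = (3.193, 32.27). ∠VMK = 141.9° gives MK at 21.70° from the x-axis; with |MK| = 10.1, K = (12.58, 36.00). Then |NK| = |K − N| = 38.14.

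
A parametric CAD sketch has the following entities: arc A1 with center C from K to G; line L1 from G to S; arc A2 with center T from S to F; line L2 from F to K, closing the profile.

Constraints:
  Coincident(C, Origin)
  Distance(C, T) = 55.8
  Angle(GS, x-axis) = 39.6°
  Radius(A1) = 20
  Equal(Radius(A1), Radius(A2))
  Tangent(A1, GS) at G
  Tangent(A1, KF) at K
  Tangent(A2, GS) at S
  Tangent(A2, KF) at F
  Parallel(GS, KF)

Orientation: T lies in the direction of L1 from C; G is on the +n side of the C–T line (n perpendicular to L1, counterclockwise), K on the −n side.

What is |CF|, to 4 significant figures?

59.28

The slot axis is L1's direction at 39.6°, so u = (cos 39.6°, sin 39.6°) = (0.7705, 0.6374) and n = (−sin 39.6°, cos 39.6°) = (-0.6374, 0.7705). C is at the origin and T lies 55.8 along u from C, so T = 55.8·u = (42.99, 35.57). Tangency of A1 to both parallel lines with radius 20.0 puts G and K at C ± 20.0·n: G = (-12.75, 15.41), K = (12.75, -15.41). Equal radii place S and F the same way about T: S = T + 20.0·n = (30.25, 50.98), F = T − 20.0·n = (55.74, 20.16). Then |CF| = |F − C| = 59.28.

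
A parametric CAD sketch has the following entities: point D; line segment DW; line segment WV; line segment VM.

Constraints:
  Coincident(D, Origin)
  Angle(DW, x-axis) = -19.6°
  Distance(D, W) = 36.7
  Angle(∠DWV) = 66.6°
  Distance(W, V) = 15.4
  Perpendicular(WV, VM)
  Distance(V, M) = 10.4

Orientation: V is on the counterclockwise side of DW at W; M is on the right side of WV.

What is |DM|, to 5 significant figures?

44.089

D is at the origin; DW runs at -19.6° with length 36.7, so W = 36.7·(cos -19.6°, sin -19.6°) = (34.574, -12.311). ∠DWV = 66.6°, so WV runs at -19.6° + (180° − 66.6°) = 93.800° from the x-axis; with |WV| = 15.4, V = W + 15.4·(cos 93.800°, sin 93.800°) = (33.553, 3.0551). WV ⟂ VM; with |VM| = 10.4 on the right of WV, M = V + 10.4·(0.99780, 0.066274) = (43.930, 3.7443). Then |DM| = |M − D| = 44.089.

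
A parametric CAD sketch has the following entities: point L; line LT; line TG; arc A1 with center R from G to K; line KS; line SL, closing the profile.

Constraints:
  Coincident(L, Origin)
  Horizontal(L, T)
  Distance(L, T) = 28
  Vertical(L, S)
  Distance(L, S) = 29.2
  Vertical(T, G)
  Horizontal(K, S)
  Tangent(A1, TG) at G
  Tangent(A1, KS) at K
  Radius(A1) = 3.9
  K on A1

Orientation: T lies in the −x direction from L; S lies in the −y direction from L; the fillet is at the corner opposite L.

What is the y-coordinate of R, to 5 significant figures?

-25.300

L is at the origin; L and T share the same y with |LT| = 28.0 and T on the −x side, so T = (-28.000, 0.0000). L and S share the same x with |LS| = 29.2 and S on the −y side, so S = (0.0000, -29.200). The virtual corner opposite L is at (-28.000, -29.200). Since A1 is tangent to TG there, RG ⟂ TG and the tangent condition forces RK to be normal to KS, with radius 3.9, so the center R sits 3.9 in from both sides at R = (-24.100, -25.300). So R.y = -25.300.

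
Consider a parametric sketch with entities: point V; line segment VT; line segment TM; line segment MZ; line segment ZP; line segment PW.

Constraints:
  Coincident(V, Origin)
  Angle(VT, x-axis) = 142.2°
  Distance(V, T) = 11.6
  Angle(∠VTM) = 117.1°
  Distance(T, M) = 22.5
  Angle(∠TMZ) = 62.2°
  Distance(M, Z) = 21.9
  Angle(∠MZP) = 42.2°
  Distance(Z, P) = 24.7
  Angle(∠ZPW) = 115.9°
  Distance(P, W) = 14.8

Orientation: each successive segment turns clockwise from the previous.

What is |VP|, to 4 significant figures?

18.76

V is at the origin; VT runs at 142.2° with length 11.6, so T = (-9.166, 7.110). ∠VTM = 117.1° gives TM at 79.30° from the x-axis; with |TM| = 22.5, M = (-4.988, 29.22). ∠TMZ = 62.2° gives MZ at -38.50° from the x-axis; with |MZ| = 21.9, Z = (12.15, 15.59). ∠MZP = 42.2° gives ZP at -176.3° from the x-axis; with |ZP| = 24.7, P = (-12.50, 13.99). Then |VP| = |P − V| = 18.76.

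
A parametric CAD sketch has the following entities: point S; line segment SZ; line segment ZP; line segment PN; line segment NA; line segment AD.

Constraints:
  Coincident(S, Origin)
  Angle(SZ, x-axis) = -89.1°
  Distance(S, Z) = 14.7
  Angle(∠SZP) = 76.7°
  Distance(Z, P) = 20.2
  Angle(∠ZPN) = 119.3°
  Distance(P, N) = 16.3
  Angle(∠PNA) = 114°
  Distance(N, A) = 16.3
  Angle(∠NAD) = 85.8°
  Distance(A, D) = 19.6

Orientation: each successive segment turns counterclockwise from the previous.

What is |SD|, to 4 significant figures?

0.2797

∠PNA = 114.0° gives NA at 140.9° from the x-axis; with |NA| = 16.3, A = (11.41, 16.27). ∠NAD = 85.8° gives AD at -124.9° from the x-axis; with |AD| = 19.6, D = (0.1963, 0.1993). Then |SD| = |D − S| = 0.2797.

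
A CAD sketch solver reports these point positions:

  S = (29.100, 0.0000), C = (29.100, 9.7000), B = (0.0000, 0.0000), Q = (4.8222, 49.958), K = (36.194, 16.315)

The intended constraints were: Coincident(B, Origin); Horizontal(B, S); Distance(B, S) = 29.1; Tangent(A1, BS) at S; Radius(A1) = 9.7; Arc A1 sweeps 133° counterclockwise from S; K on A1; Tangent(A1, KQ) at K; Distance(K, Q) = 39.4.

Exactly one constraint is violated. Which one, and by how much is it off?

Distance(K, Q) = 39.4 — off by 6.60.

B = (0.00, 0.00) ✓; B.y = 0.00, S.y = 0.00 ✓; |BS| = 29.10 ✓; ∠(CS, SB) = 90.00° ✓; |CS| = 9.700 ✓; bearing(C→K) − bearing(C→S) = 133.0° ✓; |CK| = 9.700 ✓; ∠(CK, KQ) = 90.00° ✓; |KQ| = 46.00 ✗.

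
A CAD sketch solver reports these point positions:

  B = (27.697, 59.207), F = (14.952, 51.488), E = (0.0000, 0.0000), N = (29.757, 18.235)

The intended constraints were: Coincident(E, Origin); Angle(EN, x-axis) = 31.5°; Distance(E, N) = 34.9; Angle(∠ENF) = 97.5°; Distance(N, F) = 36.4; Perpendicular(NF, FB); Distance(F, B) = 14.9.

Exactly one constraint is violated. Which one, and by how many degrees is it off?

Perpendicular(NF, FB) — off by 7.20°.

E = (0.00, 0.00) ✓; EN at 31.50° ✓; |EN| = 34.90 ✓; ∠ENF = 97.50° ✓; |NF| = 36.40 ✓; ∠(NF, FB) = 82.80° ✗; |FB| = 14.90 ✓.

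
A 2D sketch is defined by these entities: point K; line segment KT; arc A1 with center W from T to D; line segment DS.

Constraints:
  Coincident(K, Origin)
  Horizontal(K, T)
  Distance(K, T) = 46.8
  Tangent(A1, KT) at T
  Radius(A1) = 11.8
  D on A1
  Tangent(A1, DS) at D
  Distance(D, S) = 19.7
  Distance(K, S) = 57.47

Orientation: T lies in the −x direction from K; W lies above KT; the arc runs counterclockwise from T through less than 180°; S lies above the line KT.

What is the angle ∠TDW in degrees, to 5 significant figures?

30.812°

Checks: |KT| = 46.80 ✓; |WD| = 11.80 ✓; ∠(WD, DS) = 90.00° ✓; |DS| = 19.70 ✓; |KS| = 57.47 ✓.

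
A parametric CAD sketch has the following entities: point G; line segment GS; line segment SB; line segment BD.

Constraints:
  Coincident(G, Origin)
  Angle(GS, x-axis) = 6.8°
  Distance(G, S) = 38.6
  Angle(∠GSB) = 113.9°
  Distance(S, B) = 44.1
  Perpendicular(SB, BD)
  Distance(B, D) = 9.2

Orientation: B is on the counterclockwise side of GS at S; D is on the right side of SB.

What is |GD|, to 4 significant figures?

74.49

G is at the origin; GS runs at 6.8° with length 38.6, so S = 38.6·(cos 6.8°, sin 6.8°) = (38.33, 4.570). ∠GSB = 113.9°, so SB runs at 6.8° + (180° − 113.9°) = 72.90° from the x-axis; with |SB| = 44.1, B = S + 44.1·(cos 72.90°, sin 72.90°) = (51.30, 46.72). SB is perpendicular to BD; with |BD| = 9.2 on the right of SB, D = B + 9.2·(0.9558, -0.2940) = (60.09, 44.02). Then |GD| = |D − G| = 74.49.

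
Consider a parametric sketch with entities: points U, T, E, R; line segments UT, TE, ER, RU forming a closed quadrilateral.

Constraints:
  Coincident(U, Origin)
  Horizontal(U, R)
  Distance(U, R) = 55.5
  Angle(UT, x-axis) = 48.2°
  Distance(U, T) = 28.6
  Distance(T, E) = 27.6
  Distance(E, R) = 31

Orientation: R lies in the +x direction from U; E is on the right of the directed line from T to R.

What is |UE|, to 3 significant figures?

25.6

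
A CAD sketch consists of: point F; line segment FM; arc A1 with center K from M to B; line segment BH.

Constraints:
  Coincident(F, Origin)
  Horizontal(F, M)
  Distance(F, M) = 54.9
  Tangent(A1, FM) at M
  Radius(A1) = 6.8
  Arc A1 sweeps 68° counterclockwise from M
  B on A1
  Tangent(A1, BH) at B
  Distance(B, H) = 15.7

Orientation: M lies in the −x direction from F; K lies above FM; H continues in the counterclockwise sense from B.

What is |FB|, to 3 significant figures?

48.8

Tangency of A1 to FM means the radius KM is perpendicular to FM, so K = M + (0, 6.8) = (-54.9, 6.80). On A1, M sits at bearing -90° from K; a 68° counterclockwise sweep puts B at bearing -22°, so B = K + 6.8·(cos -22°, sin -22°) = (-48.6, 4.25). Then |FB| = |B − F| = 48.8.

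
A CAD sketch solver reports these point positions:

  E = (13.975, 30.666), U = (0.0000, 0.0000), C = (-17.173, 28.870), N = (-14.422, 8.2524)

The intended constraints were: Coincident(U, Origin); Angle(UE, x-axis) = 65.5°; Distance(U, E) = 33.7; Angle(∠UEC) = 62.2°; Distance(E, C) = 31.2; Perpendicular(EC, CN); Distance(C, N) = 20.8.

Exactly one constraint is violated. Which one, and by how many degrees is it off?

Perpendicular(EC, CN) — off by 4.30°.

U = (0.00, 0.00) ✓; UE at 65.50° ✓; |UE| = 33.70 ✓; ∠UEC = 62.20° ✓; |EC| = 31.20 ✓; ∠(EC, CN) = 94.30° ✗; |CN| = 20.80 ✓.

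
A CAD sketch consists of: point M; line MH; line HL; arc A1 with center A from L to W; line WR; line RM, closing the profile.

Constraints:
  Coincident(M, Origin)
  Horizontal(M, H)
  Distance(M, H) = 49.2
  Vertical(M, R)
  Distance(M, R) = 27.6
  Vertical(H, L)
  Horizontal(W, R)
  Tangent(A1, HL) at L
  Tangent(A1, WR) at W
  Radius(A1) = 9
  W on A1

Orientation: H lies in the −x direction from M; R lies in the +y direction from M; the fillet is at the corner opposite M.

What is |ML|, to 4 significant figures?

52.60

M is at the origin; MH is horizontal with |MH| = 49.2 and H on the −x side, so H = (-49.20, 0.000). M and R share the same x with |MR| = 27.6 and R on the +y side, so R = (0.000, 27.60). The virtual corner opposite M is at (-49.20, 27.60). The tangent condition forces AL to be normal to HL and since A1 is tangent to WR there, AW ⟂ WR, with radius 9.0, so the center A sits 9.0 in from both sides at A = (-40.20, 18.60). That places the tangent points at L = (-49.20, 18.60) on HL and W = (-40.20, 27.60) on WR. Then |ML| = |L − M| = 52.60.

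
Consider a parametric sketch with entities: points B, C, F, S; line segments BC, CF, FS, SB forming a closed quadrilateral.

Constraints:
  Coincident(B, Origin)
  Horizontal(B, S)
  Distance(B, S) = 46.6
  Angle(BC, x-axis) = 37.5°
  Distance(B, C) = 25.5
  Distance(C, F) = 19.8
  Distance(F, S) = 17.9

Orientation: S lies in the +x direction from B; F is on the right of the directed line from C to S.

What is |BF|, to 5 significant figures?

28.940

B is at the origin; BS is horizontal with |BS| = 46.6 and S in +x, so S = (46.6, 0). BC runs at 37.5° with |BC| = 25.5, so C = (20.231, 15.523). F is determined by |CF| = 19.8 and |FS| = 17.9 together: it lies at the intersection of circle(C, 19.8) and circle(S, 17.9). With |CS| = 30.599, the foot of the radical line on CS is 16.470 from C and the perpendicular offset is √(19.8² − 16.470²) = 10.990. Taking the right-of-CS solution: F = (28.849, -2.3026).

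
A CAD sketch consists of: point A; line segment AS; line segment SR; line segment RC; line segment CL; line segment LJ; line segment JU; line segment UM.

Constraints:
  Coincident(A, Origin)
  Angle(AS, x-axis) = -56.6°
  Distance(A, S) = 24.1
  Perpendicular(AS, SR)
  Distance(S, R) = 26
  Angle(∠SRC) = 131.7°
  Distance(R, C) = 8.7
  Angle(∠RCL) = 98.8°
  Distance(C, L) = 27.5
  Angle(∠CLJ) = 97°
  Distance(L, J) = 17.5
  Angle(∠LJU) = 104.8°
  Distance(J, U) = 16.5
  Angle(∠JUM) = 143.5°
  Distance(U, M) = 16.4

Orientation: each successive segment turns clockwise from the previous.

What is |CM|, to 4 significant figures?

19.40

∠LJU = 104.8° gives JU at -74.30° from the x-axis; with |JU| = 16.5, U = (8.038, -20.46). ∠JUM = 143.5° gives UM at -110.8° from the x-axis; with |UM| = 16.4, M = (2.214, -35.79). Then |CM| = |M − C| = 19.40.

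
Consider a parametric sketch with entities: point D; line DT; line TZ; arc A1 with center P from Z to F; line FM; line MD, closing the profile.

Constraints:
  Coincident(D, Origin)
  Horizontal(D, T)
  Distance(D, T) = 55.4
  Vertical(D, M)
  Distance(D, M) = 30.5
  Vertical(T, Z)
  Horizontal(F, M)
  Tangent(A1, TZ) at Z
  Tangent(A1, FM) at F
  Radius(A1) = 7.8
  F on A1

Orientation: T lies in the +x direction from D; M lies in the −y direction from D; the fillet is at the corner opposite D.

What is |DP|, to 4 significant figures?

52.74

DM is vertical with |DM| = 30.5 and M on the −y side, so M = (0.000, -30.50). The virtual corner opposite D is at (55.40, -30.50). A1 meets TZ tangentially, so PZ is at right angles to TZ and tangency of A1 to FM means the radius PF is perpendicular to FM, with radius 7.8, so the center P sits 7.8 in from both sides at P = (47.60, -22.70). Then |DP| = |P − D| = 52.74.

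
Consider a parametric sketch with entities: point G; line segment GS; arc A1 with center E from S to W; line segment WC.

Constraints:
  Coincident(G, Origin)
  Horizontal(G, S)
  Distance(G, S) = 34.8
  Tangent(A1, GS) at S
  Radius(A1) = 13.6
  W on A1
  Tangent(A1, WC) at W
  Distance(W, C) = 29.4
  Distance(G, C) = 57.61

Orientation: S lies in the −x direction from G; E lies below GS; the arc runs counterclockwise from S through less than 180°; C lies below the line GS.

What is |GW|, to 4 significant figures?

50.94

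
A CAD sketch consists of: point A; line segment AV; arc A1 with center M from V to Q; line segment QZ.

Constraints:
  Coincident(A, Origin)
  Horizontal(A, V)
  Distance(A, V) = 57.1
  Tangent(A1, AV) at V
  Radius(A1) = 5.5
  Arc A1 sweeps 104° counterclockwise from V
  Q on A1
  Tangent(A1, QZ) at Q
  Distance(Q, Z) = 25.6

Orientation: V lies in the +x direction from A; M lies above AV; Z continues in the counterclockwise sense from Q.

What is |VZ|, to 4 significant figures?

31.68

On A1, V sits at bearing -90° from M; a 104° counterclockwise sweep puts Q at bearing 14°, so Q = M + 5.5·(cos 14°, sin 14°) = (62.44, 6.831). A1 meets QZ tangentially, so MQ is at right angles to QZ, so QZ runs along (−sin 14°, cos 14°); with |QZ| = 25.6, Z = (56.24, 31.67). Then |VZ| = |Z − V| = 31.68.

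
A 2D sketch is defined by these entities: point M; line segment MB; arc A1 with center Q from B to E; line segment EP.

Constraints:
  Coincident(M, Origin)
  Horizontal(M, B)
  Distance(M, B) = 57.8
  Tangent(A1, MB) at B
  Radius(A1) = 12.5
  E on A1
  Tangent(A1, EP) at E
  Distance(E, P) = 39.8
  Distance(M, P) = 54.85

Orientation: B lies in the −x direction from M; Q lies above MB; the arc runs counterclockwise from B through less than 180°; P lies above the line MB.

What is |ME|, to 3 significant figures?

46.8

Checks: |QE| = 12.50 ✓; ∠(QE, EP) = 90.00° ✓; |EP| = 39.80 ✓; |MP| = 54.85 ✓.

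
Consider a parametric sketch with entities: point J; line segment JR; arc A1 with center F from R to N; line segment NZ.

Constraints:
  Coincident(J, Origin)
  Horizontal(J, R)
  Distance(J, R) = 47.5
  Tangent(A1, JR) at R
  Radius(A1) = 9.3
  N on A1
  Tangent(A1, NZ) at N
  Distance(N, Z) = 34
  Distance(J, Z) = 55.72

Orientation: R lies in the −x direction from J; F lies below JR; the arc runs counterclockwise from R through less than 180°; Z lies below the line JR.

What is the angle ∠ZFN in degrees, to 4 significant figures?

74.70°

Checks: |FN| = 9.300 ✓; ∠(FN, NZ) = 90.00° ✓; |NZ| = 34.00 ✓; |JZ| = 55.72 ✓.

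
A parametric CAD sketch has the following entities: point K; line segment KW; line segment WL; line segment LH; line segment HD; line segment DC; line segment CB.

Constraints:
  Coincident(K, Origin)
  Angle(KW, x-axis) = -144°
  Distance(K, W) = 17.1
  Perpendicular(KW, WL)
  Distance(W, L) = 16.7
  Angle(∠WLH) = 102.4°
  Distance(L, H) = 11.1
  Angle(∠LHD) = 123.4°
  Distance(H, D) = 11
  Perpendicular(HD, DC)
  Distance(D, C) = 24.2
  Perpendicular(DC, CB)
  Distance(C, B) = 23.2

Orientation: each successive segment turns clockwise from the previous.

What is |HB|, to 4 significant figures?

27.10

K is at the origin; KW runs at -144.0° with length 17.1, so W = (-13.83, -10.05). KW ⟂ WL, so WL runs at 126.0°; with |WL| = 16.7, L = (-23.65, 3.459). ∠WLH = 102.4° gives LH at 48.40° from the x-axis; with |LH| = 11.1, H = (-16.28, 11.76). ∠LHD = 123.4° gives HD at -8.200° from the x-axis; with |HD| = 11.0, D = (-5.393, 10.19). HD ⟂ DC, so DC runs at -98.20°; with |DC| = 24.2, C = (-8.845, -13.76). DC is perpendicular to CB, so CB runs at 171.8°; with |CB| = 23.2, B = (-31.81, -10.45). Then |HB| = |B − H| = 27.10.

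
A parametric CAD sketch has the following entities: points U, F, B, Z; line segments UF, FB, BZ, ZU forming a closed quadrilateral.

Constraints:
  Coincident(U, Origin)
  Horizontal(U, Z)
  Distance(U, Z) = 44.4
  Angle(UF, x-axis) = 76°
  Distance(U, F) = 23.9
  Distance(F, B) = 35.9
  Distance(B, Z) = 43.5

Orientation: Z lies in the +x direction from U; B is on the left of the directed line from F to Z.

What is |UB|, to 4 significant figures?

55.79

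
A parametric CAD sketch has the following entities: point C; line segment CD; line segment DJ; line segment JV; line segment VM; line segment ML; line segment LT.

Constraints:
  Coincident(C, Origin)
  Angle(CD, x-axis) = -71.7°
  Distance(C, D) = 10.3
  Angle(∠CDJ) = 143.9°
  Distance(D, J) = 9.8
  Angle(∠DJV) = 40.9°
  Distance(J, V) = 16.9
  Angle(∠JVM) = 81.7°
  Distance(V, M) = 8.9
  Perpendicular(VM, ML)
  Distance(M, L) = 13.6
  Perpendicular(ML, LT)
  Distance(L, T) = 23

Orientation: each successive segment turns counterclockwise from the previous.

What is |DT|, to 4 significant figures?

22.42

C is at the origin; CD runs at -71.7° with length 10.3, so D = (3.234, -9.779). ∠CDJ = 143.9° gives DJ at -35.60° from the x-axis; with |DJ| = 9.8, J = (11.20, -15.48). ∠DJV = 40.9° gives JV at 103.5° from the x-axis; with |JV| = 16.9, V = (7.257, 0.9492). ∠JVM = 81.7° gives VM at -158.2° from the x-axis; with |VM| = 8.9, M = (-1.006, -2.356). VM ⟂ ML, so ML runs at -68.20°; with |ML| = 13.6, L = (4.044, -14.98). The perpendicularity gives LT at right angles to ML, so LT runs at 21.80°; with |LT| = 23.0, T = (25.40, -6.442). Then |DT| = |T − D| = 22.42.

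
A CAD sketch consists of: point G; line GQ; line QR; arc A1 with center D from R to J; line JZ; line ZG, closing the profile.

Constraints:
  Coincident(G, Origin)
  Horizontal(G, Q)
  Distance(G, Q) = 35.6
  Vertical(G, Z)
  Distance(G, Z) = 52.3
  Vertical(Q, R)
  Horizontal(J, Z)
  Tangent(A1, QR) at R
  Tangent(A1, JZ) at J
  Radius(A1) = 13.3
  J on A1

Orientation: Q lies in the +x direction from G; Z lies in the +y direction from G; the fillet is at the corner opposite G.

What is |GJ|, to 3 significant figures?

56.9

The virtual corner opposite G is at (35.6, 52.3). Since A1 is tangent to QR there, DR ⟂ QR and since A1 is tangent to JZ there, DJ ⟂ JZ, with radius 13.3, so the center D sits 13.3 in from both sides at D = (22.3, 39.0). That places the tangent points at R = (35.6, 39.0) on QR and J = (22.3, 52.3) on JZ. Then |GJ| = |J − G| = 56.9.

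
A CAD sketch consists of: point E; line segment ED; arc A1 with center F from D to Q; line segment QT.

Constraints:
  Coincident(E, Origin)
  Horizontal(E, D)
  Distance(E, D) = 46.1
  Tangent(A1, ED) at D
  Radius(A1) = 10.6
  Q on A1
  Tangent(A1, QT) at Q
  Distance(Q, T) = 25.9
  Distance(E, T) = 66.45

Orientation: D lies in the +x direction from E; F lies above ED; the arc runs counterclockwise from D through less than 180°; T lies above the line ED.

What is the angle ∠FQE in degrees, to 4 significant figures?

7.794°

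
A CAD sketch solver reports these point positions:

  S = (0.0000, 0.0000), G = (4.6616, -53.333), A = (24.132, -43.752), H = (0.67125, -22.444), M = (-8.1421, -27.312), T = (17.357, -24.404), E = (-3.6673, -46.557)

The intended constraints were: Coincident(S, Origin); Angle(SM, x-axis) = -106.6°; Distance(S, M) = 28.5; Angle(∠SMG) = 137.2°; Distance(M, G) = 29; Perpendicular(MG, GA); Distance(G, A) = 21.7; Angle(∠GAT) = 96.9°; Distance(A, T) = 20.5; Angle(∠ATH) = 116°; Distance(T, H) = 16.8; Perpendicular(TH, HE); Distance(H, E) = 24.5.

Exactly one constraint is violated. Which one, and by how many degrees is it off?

Perpendicular(TH, HE) — off by 3.50°.

S = (0.00, 0.00) ✓; SM at -106.6° ✓; |SM| = 28.50 ✓; ∠SMG = 137.2° ✓; |MG| = 29.00 ✓; ∠(MG, GA) = 90.00° ✓; |GA| = 21.70 ✓; ∠GAT = 96.90° ✓; |AT| = 20.50 ✓; ∠ATH = 116.0° ✓; |TH| = 16.80 ✓; ∠(TH, HE) = 86.50° ✗; |HE| = 24.50 ✓.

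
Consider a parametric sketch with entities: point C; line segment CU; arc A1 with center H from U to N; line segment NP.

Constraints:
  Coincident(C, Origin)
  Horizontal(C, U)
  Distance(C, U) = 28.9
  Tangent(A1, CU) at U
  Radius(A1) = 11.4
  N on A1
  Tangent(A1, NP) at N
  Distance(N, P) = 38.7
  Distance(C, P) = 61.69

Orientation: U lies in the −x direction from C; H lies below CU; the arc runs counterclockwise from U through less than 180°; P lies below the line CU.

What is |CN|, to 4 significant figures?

42.27

Checks: |HN| = 11.40 ✓; ∠(HN, NP) = 90.00° ✓; |NP| = 38.70 ✓; |CP| = 61.69 ✓.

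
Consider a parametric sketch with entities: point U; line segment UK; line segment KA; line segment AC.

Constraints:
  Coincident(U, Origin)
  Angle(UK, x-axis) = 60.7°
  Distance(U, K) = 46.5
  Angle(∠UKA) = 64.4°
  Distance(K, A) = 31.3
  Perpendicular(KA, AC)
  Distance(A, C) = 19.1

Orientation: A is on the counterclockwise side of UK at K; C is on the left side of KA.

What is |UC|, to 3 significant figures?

25.4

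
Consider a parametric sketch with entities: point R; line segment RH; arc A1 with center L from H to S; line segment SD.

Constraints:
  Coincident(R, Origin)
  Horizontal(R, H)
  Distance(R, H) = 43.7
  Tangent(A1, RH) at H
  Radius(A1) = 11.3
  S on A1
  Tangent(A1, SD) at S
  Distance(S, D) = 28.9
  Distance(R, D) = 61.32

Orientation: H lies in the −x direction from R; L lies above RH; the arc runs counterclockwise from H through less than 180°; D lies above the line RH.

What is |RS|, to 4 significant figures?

36.76

R is at the origin; R and H share the same y with |RH| = 43.7 and H on the −x side, so H = (-43.70, 0.000). The tangent condition forces LH to be normal to RH, so L = H + (0, 11.3) = (-43.70, 11.30). Since LS ⟂ SD (tangency), |LD| = √(11.3² + 28.9²) = 31.03 regardless of where S sits on A1. So D lies on both circle(R, 61.32) and circle(L, 31.03); the above-RH intersection is D = (-44.37, 42.32). S is the foot of the tangent from D: S = (-33.27, 15.64).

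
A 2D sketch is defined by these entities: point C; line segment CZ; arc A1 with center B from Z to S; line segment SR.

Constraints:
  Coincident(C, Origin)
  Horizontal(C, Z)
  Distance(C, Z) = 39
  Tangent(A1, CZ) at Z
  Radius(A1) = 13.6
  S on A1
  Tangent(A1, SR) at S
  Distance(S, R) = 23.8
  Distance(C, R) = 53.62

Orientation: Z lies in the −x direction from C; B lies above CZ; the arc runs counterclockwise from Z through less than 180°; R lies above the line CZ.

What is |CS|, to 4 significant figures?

32.17

Checks: |BZ| = 13.60 ✓; |BS| = 13.60 ✓; ∠(BS, SR) = 90.00° ✓; |SR| = 23.80 ✓; |CR| = 53.62 ✓.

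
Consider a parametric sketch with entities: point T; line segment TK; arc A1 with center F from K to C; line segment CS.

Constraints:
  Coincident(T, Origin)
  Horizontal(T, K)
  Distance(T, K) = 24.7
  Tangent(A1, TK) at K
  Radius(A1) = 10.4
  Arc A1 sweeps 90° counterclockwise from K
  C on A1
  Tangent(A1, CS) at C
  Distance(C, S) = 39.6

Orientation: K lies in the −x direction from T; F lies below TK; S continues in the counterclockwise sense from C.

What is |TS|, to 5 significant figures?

61.090

T is at the origin; TK is horizontal with |TK| = 24.7 and K on the −x side, so K = (-24.700, 0.0000). A1 meets TK tangentially, so FK is at right angles to TK, so F = K + (0, -10.4) = (-24.700, -10.400). On A1, K sits at bearing 90° from F; a 90° counterclockwise sweep puts C at bearing 180°, so C = F + 10.4·(cos 180°, sin 180°) = (-35.100, -10.400). A1 meets CS tangentially, so FC is at right angles to CS, so CS runs along (−sin 180°, cos 180°); with |CS| = 39.6, S = (-35.100, -50.000). Then |TS| = |S − T| = 61.090.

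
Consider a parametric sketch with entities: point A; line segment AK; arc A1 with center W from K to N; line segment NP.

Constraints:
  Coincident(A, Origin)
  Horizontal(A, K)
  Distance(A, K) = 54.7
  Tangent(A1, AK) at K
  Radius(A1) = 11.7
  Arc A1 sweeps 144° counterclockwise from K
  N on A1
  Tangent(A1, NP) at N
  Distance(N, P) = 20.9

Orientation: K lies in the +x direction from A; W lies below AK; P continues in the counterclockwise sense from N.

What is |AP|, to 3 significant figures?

72.9

On A1, K sits at bearing 90° from W; a 144° counterclockwise sweep puts N at bearing 234°, so N = W + 11.7·(cos 234°, sin 234°) = (47.8, -21.2). Tangency of A1 to NP means the radius WN is perpendicular to NP, so NP runs along (−sin 234°, cos 234°); with |NP| = 20.9, P = (64.7, -33.5). Then |AP| = |P − A| = 72.9.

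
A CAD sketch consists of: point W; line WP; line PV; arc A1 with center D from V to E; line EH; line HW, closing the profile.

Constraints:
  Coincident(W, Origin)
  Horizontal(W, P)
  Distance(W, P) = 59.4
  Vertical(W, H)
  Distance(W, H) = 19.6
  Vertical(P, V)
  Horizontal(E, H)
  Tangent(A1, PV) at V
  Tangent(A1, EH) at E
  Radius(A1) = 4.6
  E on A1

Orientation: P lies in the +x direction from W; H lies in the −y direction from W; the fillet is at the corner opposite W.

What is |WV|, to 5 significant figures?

61.265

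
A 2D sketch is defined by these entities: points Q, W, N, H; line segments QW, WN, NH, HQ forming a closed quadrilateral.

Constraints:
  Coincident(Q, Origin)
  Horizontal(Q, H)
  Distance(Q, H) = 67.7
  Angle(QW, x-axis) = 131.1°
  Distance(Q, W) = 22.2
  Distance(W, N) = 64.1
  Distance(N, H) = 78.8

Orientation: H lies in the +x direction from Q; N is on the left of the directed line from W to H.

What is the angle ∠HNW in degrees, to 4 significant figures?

71.14°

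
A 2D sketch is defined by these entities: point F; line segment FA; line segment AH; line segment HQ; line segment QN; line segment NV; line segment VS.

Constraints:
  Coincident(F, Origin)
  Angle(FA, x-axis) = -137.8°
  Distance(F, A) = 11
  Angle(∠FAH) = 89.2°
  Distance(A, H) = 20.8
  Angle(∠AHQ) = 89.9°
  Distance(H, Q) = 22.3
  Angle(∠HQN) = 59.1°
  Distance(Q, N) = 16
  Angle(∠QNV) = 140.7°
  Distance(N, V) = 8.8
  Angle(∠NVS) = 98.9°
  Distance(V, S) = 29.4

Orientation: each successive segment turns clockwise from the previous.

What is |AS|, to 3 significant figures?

31.0

F is at the origin; FA runs at -137.8° with length 11.0, so A = (-8.15, -7.39). ∠FAH = 89.2° gives AH at 131° from the x-axis; with |AH| = 20.8, H = (-21.9, 8.21). ∠AHQ = 89.9° gives HQ at 41.3° from the x-axis; with |HQ| = 22.3, Q = (-5.15, 22.9). ∠HQN = 59.1° gives QN at -79.6° from the x-axis; with |QN| = 16.0, N = (-2.26, 7.19). ∠QNV = 140.7° gives NV at -119° from the x-axis; with |NV| = 8.8, V = (-6.52, -0.510). ∠NVS = 98.9° gives VS at 160° from the x-axis; with |VS| = 29.4, S = (-34.1, 9.55). Then |AS| = |S − A| = 31.0.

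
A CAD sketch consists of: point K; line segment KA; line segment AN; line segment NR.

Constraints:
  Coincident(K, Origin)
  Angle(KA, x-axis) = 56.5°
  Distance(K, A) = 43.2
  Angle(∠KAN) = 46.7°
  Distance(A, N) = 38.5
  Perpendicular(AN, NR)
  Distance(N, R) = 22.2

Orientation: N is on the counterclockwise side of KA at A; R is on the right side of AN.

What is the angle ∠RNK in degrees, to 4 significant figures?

164.2°

K is at the origin; KA runs at 56.5° with length 43.2, so A = 43.2·(cos 56.5°, sin 56.5°) = (23.84, 36.02). ∠KAN = 46.7°, so AN runs at 56.5° + (180° − 46.7°) = 189.8° from the x-axis; with |AN| = 38.5, N = A + 38.5·(cos 189.8°, sin 189.8°) = (-14.09, 29.47). The perpendicularity gives NR at right angles to AN; with |NR| = 22.2 on the right of AN, R = N + 22.2·(-0.1702, 0.9854) = (-17.87, 51.35). Then cos ∠RNK = NR·NK / (|NR||NK|), giving 164.2°.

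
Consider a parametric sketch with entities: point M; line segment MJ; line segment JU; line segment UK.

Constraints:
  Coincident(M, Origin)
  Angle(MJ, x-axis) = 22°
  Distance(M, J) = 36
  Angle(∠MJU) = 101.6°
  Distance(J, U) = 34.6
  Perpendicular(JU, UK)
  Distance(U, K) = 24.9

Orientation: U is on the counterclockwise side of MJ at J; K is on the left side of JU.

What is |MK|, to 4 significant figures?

43.10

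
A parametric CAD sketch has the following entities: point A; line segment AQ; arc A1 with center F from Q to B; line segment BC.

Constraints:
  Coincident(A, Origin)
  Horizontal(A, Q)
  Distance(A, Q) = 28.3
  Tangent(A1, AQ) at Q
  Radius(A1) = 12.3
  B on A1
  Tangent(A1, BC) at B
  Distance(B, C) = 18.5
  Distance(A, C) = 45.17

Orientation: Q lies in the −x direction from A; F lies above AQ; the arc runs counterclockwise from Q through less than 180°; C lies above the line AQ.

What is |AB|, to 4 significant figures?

26.76

Checks: A = (0.00, 0.00) ✓; |FB| = 12.30 ✓; ∠(FB, BC) = 90.00° ✓; |BC| = 18.50 ✓; |AC| = 45.17 ✓.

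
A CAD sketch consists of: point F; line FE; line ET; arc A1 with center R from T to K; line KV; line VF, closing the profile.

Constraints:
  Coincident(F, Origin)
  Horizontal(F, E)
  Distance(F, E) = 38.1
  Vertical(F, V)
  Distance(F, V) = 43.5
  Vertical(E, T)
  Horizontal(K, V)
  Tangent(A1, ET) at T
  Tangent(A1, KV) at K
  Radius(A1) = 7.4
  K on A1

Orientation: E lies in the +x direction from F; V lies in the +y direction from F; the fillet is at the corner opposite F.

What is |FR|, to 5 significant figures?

47.389

F is at the origin; FE is horizontal with |FE| = 38.1 and E on the +x side, so E = (38.100, 0.0000). F and V share the same x with |FV| = 43.5 and V on the +y side, so V = (0.0000, 43.500). The virtual corner opposite F is at (38.100, 43.500). The tangent condition forces RT to be normal to ET and tangency of A1 to KV means the radius RK is perpendicular to KV, with radius 7.4, so the center R sits 7.4 in from both sides at R = (30.700, 36.100). Then |FR| = |R − F| = 47.389.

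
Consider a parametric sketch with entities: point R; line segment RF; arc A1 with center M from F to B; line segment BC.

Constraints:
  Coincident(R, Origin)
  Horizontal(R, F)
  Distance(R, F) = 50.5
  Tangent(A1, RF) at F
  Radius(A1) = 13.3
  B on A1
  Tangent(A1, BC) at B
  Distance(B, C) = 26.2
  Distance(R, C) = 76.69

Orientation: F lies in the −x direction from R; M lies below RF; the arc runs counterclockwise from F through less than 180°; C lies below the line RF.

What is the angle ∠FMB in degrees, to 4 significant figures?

83.38°

R is at the origin; R and F share the same y with |RF| = 50.5 and F on the −x side, so F = (-50.50, 0.000). The tangent condition forces MF to be normal to RF, so M = F + (0, -13.3) = (-50.50, -13.30). Since MB ⟂ BC (tangency), |MC| = √(13.3² + 26.2²) = 29.38 regardless of where B sits on A1. So C lies on both circle(R, 76.69) and circle(M, 29.38); the below-RF intersection is C = (-66.73, -37.79). B is the foot of the tangent from C: B = (-63.71, -11.77).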